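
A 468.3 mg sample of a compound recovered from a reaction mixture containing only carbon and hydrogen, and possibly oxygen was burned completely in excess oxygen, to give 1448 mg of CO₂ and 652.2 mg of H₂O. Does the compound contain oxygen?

no

mol C = 1.448 g CO₂ ÷ 44.009 g/mol = 0.032902 mol
mol H = 2 × 0.6522 g H₂O ÷ 18.015 g/mol = 0.072406 mol
C and H together account for 0.46818 g — essentially the entire 0.4683 g sample — so the compound contains no oxygen.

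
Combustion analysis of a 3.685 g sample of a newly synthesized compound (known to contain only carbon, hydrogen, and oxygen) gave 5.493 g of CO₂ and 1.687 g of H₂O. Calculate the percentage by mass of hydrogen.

5.12%

mol C = 5.493 g CO₂ ÷ 44.009 g/mol = 0.12482 mol
mol H = 2 × 1.687 g H₂O ÷ 18.015 g/mol = 0.18729 mol
mass O = 3.685 − (1.4992 + 0.18879) = 1.9971 g → mol O = 1.9971 ÷ 15.999 = 0.12482 mol
mass % H = 0.18879 g ÷ 3.685 g × 100%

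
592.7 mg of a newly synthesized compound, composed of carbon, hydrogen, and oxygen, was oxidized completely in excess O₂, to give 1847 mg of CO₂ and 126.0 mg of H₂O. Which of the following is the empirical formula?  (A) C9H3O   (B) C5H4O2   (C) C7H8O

mol C = 1.847 g CO₂ ÷ 44.009 g/mol = 0.041969 mol
mol H = 2 × 0.1260 g H₂O ÷ 18.015 g/mol = 0.013988 mol
mass O = 0.5927 − (0.50409 + 0.014100) = 0.074514 g → mol O = 0.074514 ÷ 15.999 = 0.0046574 mol
Divide by the smallest (0.0046574 mol): C 9.011, H 3.003, O 1.000

(A) C9H3O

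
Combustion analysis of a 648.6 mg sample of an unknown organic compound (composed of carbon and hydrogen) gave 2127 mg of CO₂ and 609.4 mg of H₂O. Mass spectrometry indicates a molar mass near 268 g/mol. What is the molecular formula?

C20H28

mol C = 2.127 g CO₂ ÷ 44.009 g/mol = 0.048331 mol
mol H = 2 × 0.6094 g H₂O ÷ 18.015 g/mol = 0.067655 mol
Divide by the smallest (0.048331 mol): C 1.000, H 1.400
Multiplying each by 5 gives whole numbers: C 5.00, H 7.00
Empirical formula: C5H7
Empirical-formula mass = 67.11 g/mol; 268 ÷ 67.11 ≈ 4, so the molecular formula is C20H28.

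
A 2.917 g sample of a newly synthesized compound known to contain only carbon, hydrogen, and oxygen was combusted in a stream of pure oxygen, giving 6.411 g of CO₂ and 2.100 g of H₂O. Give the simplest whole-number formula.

mol C = 6.411 g CO₂ ÷ 44.009 g/mol = 0.14567 mol
mol H = 2 × 2.100 g H₂O ÷ 18.015 g/mol = 0.23314 mol
mass O = 2.917 − (1.7497 + 0.23500) = 0.93230 g → mol O = 0.93230 ÷ 15.999 = 0.058272 mol
Divide by the smallest (0.058272 mol): C 2.500, H 4.001, O 1.000
Multiplying each by 2 gives whole numbers: C 5.00, H 8.00, O 2.00

C5H8O2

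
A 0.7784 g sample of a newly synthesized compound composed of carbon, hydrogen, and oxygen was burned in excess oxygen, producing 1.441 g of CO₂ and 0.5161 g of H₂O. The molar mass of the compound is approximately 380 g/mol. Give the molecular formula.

C16H28O10

mol C = 1.441 g CO₂ ÷ 44.009 g/mol = 0.032743 mol
mol H = 2 × 0.5161 g H₂O ÷ 18.015 g/mol = 0.057297 mol
mass O = 0.7784 − (0.39328 + 0.057755) = 0.32737 g → mol O = 0.32737 ÷ 15.999 = 0.020462 mol
Divide by the smallest (0.020462 mol): C 1.600, H 2.800, O 1.000
Multiplying each by 5 gives whole numbers: C 8.00, H 14.00, O 5.00
Empirical formula: C8H14O5
Empirical-formula mass = 190.19 g/mol; 380 ÷ 190.19 ≈ 2, so the molecular formula is C16H28O10.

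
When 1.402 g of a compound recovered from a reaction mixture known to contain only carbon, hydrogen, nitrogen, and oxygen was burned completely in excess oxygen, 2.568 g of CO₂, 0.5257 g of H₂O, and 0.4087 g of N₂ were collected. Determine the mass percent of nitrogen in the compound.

29.15%

mol C = 2.568 g CO₂ ÷ 44.009 g/mol = 0.058352 mol
mol H = 2 × 0.5257 g H₂O ÷ 18.015 g/mol = 0.058362 mol
mol N = 2 × 0.4087 g N₂ ÷ 28.014 g/mol = 0.029178 mol
mass O = 1.402 − (0.70086 + 0.058829 + 0.40870) = 0.23361 g → mol O = 0.23361 ÷ 15.999 = 0.014601 mol
mass % N = 0.40870 g ÷ 1.402 g × 100%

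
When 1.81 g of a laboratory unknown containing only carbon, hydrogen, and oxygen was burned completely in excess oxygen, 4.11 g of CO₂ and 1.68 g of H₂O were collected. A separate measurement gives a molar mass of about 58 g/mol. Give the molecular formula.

mol C = 4.11 g CO₂ ÷ 44.009 g/mol = 0.09339 mol
mol H = 2 × 1.68 g H₂O ÷ 18.015 g/mol = 0.1865 mol
mass O = 1.81 − (1.122 + 0.1880) = 0.5003 g → mol O = 0.5003 ÷ 15.999 = 0.03127 mol
Divide by the smallest (0.03127 mol): C 2.987, H 5.965, O 1.000
Empirical formula: C3H6O
Empirical-formula mass = 58.08 g/mol; 58 ÷ 58.08 ≈ 1, so the molecular formula is C3H6O.

C3H6O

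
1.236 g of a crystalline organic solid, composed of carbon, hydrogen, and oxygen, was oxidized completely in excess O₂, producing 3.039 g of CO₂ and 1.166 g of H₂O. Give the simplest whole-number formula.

mol C = 3.039 g CO₂ ÷ 44.009 g/mol = 0.069054 mol
mol H = 2 × 1.166 g H₂O ÷ 18.015 g/mol = 0.12945 mol
mass O = 1.236 − (0.82941 + 0.13048) = 0.27611 g → mol O = 0.27611 ÷ 15.999 = 0.017258 mol
Divide by the smallest (0.017258 mol): C 4.001, H 7.501, O 1.000
Multiplying each by 2 gives whole numbers: C 8.00, H 15.00, O 2.00

C8H15O2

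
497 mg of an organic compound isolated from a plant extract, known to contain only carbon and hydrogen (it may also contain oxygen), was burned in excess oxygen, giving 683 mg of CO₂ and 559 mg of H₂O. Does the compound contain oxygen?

mol C = 0.683 g CO₂ ÷ 44.009 g/mol = 0.01552 mol
mol H = 2 × 0.559 g H₂O ÷ 18.015 g/mol = 0.06206 mol
C and H account for only 0.2490 g of the 0.497 g sample; the remaining 0.2480 g must be oxygen.

yes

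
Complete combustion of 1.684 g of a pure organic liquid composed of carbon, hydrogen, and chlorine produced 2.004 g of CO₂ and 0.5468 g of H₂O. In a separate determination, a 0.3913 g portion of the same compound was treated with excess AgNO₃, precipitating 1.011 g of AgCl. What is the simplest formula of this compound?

mol C = 2.004 g CO₂ ÷ 44.009 g/mol = 0.045536 mol
mol H = 2 × 0.5468 g H₂O ÷ 18.015 g/mol = 0.060705 mol
From the AgCl data: mol Cl per gram of compound = (1.011 ÷ 143.318) ÷ 0.3913 = 0.018028 mol/g, so in the 1.684 g combustion sample mol Cl = 0.030359 mol
Divide by the smallest (0.030359 mol): C 1.500, H 2.000, Cl 1.000
Multiplying each by 2 gives whole numbers: C 3.00, H 4.00, Cl 2.00

C3H4Cl2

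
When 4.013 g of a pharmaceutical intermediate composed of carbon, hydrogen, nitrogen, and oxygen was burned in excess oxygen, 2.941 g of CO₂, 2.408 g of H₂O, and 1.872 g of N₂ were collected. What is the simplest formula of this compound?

mol C = 2.941 g CO₂ ÷ 44.009 g/mol = 0.066827 mol
mol H = 2 × 2.408 g H₂O ÷ 18.015 g/mol = 0.26733 mol
mol N = 2 × 1.872 g N₂ ÷ 28.014 g/mol = 0.13365 mol
mass O = 4.013 − (0.80266 + 0.26947 + 1.8720) = 1.0689 g → mol O = 1.0689 ÷ 15.999 = 0.066808 mol
Divide by the smallest (0.066808 mol): C 1.000, H 4.001, N 2.000, O 1.000

CH4N2O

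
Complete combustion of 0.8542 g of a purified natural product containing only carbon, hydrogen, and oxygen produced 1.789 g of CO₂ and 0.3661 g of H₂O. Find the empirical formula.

mol C = 1.789 g CO₂ ÷ 44.009 g/mol = 0.040651 mol
mol H = 2 × 0.3661 g H₂O ÷ 18.015 g/mol = 0.040644 mol
mass O = 0.8542 − (0.48826 + 0.040969) = 0.32497 g → mol O = 0.32497 ÷ 15.999 = 0.020312 mol
Divide by the smallest (0.020312 mol): C 2.001, H 2.001, O 1.000

C2H2O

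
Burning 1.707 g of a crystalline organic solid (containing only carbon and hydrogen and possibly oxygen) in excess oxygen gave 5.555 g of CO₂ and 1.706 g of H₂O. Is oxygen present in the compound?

mol C = 5.555 g CO₂ ÷ 44.009 g/mol = 0.12622 mol
mol H = 2 × 1.706 g H₂O ÷ 18.015 g/mol = 0.18940 mol
C and H together account for 1.7070 g — essentially the entire 1.707 g sample — so the compound contains no oxygen.

no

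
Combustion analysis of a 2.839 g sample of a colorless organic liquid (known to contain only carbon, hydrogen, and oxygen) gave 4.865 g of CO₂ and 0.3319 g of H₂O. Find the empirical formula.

mol C = 4.865 g CO₂ ÷ 44.009 g/mol = 0.11055 mol
mol H = 2 × 0.3319 g H₂O ÷ 18.015 g/mol = 0.036847 mol
mass O = 2.839 − (1.3278 + 0.037142) = 1.4741 g → mol O = 1.4741 ÷ 15.999 = 0.092137 mol
Divide by the smallest (0.036847 mol): C 3.000, H 1.000, O 2.501
Multiplying each by 2 gives whole numbers: C 6.00, H 2.00, O 5.00

C6H2O5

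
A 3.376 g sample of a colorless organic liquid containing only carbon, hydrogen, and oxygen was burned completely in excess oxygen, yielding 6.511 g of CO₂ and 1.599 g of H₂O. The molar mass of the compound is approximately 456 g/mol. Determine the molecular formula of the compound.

C20H24O12

mol C = 6.511 g CO₂ ÷ 44.009 g/mol = 0.14795 mol
mol H = 2 × 1.599 g H₂O ÷ 18.015 g/mol = 0.17752 mol
mass O = 3.376 − (1.7770 + 0.17894) = 1.4201 g → mol O = 1.4201 ÷ 15.999 = 0.088760 mol
Divide by the smallest (0.088760 mol): C 1.667, H 2.000, O 1.000
Multiplying each by 3 gives whole numbers: C 5.00, H 6.00, O 3.00
Empirical formula: C5H6O3
Empirical-formula mass = 114.10 g/mol; 456 ÷ 114.10 ≈ 4, so the molecular formula is C20H24O12.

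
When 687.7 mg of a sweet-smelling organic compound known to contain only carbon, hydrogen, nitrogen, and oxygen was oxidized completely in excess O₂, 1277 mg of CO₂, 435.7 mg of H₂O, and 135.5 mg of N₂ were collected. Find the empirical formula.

C3H5NO

mol C = 1.277 g CO₂ ÷ 44.009 g/mol = 0.029017 mol
mol H = 2 × 0.4357 g H₂O ÷ 18.015 g/mol = 0.048371 mol
mol N = 2 × 0.1355 g N₂ ÷ 28.014 g/mol = 0.0096737 mol
mass O = 0.6877 − (0.34852 + 0.048758 + 0.13550) = 0.15492 g → mol O = 0.15492 ÷ 15.999 = 0.0096832 mol
Divide by the smallest (0.0096737 mol): C 3.000, H 5.000, N 1.000, O 1.001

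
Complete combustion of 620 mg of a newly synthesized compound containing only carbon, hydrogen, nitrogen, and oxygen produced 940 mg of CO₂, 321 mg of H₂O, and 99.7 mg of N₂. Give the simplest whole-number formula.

mol C = 0.940 g CO₂ ÷ 44.009 g/mol = 0.02136 mol
mol H = 2 × 0.321 g H₂O ÷ 18.015 g/mol = 0.03564 mol
mol N = 2 × 0.0997 g N₂ ÷ 28.014 g/mol = 0.007118 mol
mass O = 0.620 − (0.2565 + 0.03592 + 0.09970) = 0.2278 g → mol O = 0.2278 ÷ 15.999 = 0.01424 mol
Divide by the smallest (0.007118 mol): C 3.001, H 5.007, N 1.000, O 2.001

C3H5NO2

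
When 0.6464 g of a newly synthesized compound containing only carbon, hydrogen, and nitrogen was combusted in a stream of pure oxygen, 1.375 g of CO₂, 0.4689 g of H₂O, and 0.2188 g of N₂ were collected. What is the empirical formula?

mol C = 1.375 g CO₂ ÷ 44.009 g/mol = 0.031244 mol
mol H = 2 × 0.4689 g H₂O ÷ 18.015 g/mol = 0.052057 mol
mol N = 2 × 0.2188 g N₂ ÷ 28.014 g/mol = 0.015621 mol
Divide by the smallest (0.015621 mol): C 2.000, H 3.333, N 1.000
Multiplying each by 3 gives whole numbers: C 6.00, H 10.00, N 3.00

C6H10N3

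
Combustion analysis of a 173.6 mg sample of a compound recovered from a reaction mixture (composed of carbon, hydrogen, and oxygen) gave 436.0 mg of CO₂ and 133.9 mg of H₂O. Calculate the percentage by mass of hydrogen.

mol C = 0.4360 g CO₂ ÷ 44.009 g/mol = 0.0099071 mol
mol H = 2 × 0.1339 g H₂O ÷ 18.015 g/mol = 0.014865 mol
mass O = 0.1736 − (0.11899 + 0.014984) = 0.039622 g → mol O = 0.039622 ÷ 15.999 = 0.0024765 mol
mass % H = 0.014984 g ÷ 0.1736 g × 100%

8.63%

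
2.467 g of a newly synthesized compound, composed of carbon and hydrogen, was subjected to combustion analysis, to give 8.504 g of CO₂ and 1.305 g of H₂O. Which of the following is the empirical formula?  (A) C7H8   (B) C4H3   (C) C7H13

(B) C4H3

mol C = 8.504 g CO₂ ÷ 44.009 g/mol = 0.19323 mol
mol H = 2 × 1.305 g H₂O ÷ 18.015 g/mol = 0.14488 mol
Divide by the smallest (0.14488 mol): C 1.334, H 1.000
Multiplying each by 3 gives whole numbers: C 4.00, H 3.00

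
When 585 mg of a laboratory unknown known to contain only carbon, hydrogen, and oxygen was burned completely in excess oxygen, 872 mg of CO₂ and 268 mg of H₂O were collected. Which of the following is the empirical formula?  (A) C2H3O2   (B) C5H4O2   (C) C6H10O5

(A) C2H3O2

mol C = 0.872 g CO₂ ÷ 44.009 g/mol = 0.01981 mol
mol H = 2 × 0.268 g H₂O ÷ 18.015 g/mol = 0.02975 mol
mass O = 0.585 − (0.2380 + 0.02999) = 0.3170 g → mol O = 0.3170 ÷ 15.999 = 0.01982 mol
Divide by the smallest (0.01981 mol): C 1.000, H 1.502, O 1.000
Multiplying each by 2 gives whole numbers: C 2.00, H 3.00, O 2.00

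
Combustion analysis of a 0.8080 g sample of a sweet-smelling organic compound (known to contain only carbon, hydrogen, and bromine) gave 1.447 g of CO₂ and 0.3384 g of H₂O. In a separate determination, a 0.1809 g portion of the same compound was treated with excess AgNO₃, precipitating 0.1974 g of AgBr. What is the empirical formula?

C7H8Br

mol C = 1.447 g CO₂ ÷ 44.009 g/mol = 0.032880 mol
mol H = 2 × 0.3384 g H₂O ÷ 18.015 g/mol = 0.037569 mol
From the AgBr data: mol Br per gram of compound = (0.1974 ÷ 187.772) ÷ 0.1809 = 0.0058114 mol/g, so in the 0.8080 g combustion sample mol Br = 0.0046956 mol
Divide by the smallest (0.0046956 mol): C 7.002, H 8.001, Br 1.000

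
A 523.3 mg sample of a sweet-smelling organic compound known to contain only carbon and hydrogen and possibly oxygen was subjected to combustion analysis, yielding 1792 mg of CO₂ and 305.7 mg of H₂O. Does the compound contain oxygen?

mol C = 1.792 g CO₂ ÷ 44.009 g/mol = 0.040719 mol
mol H = 2 × 0.3057 g H₂O ÷ 18.015 g/mol = 0.033938 mol
C and H together account for 0.52329 g — essentially the entire 0.5233 g sample — so the compound contains no oxygen.

no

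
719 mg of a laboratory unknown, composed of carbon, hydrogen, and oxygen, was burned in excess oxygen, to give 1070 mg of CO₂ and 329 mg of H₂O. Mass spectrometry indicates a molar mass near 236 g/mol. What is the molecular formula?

mol C = 1.07 g CO₂ ÷ 44.009 g/mol = 0.02431 mol
mol H = 2 × 0.329 g H₂O ÷ 18.015 g/mol = 0.03653 mol
mass O = 0.719 − (0.2920 + 0.03682) = 0.3902 g → mol O = 0.3902 ÷ 15.999 = 0.02439 mol
Divide by the smallest (0.02431 mol): C 1.000, H 1.502, O 1.003
Multiplying each by 2 gives whole numbers: C 2.00, H 3.00, O 2.01
Empirical formula: C2H3O2
Empirical-formula mass = 59.04 g/mol; 236 ÷ 59.04 ≈ 4, so the molecular formula is C8H12O8.

C8H12O8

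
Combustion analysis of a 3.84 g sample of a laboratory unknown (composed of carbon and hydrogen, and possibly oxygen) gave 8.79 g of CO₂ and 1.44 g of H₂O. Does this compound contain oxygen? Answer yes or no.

mol C = 8.79 g CO₂ ÷ 44.009 g/mol = 0.1997 mol
mol H = 2 × 1.44 g H₂O ÷ 18.015 g/mol = 0.1599 mol
C and H account for only 2.560 g of the 3.84 g sample; the remaining 1.280 g must be oxygen.

yes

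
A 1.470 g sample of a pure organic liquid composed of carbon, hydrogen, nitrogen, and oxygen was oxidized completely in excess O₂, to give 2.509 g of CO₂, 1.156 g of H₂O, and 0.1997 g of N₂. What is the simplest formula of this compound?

C4H9NO2

mol C = 2.509 g CO₂ ÷ 44.009 g/mol = 0.057011 mol
mol H = 2 × 1.156 g H₂O ÷ 18.015 g/mol = 0.12834 mol
mol N = 2 × 0.1997 g N₂ ÷ 28.014 g/mol = 0.014257 mol
mass O = 1.470 − (0.68476 + 0.12936 + 0.19970) = 0.45618 g → mol O = 0.45618 ÷ 15.999 = 0.028513 mol
Divide by the smallest (0.014257 mol): C 3.999, H 9.002, N 1.000, O 2.000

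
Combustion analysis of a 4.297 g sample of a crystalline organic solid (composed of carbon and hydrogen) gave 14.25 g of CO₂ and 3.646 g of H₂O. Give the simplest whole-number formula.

mol C = 14.25 g CO₂ ÷ 44.009 g/mol = 0.32380 mol
mol H = 2 × 3.646 g H₂O ÷ 18.015 g/mol = 0.40477 mol
Divide by the smallest (0.32380 mol): C 1.000, H 1.250
Multiplying each by 4 gives whole numbers: C 4.00, H 5.00

C4H5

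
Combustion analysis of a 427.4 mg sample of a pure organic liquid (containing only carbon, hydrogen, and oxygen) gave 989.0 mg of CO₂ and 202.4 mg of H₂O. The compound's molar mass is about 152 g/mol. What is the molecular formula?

C8H8O3

mol C = 0.9890 g CO₂ ÷ 44.009 g/mol = 0.022473 mol
mol H = 2 × 0.2024 g H₂O ÷ 18.015 g/mol = 0.022470 mol
mass O = 0.4274 − (0.26992 + 0.022650) = 0.13483 g → mol O = 0.13483 ÷ 15.999 = 0.0084274 mol
Divide by the smallest (0.0084274 mol): C 2.667, H 2.666, O 1.000
Multiplying each by 3 gives whole numbers: C 8.00, H 8.00, O 3.00
Empirical formula: C8H8O3
Empirical-formula mass = 152.15 g/mol; 152 ÷ 152.15 ≈ 1, so the molecular formula is C8H8O3.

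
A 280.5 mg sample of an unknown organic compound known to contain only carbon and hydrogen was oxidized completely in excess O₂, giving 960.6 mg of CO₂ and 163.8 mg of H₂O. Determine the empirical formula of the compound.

mol C = 0.9606 g CO₂ ÷ 44.009 g/mol = 0.021827 mol
mol H = 2 × 0.1638 g H₂O ÷ 18.015 g/mol = 0.018185 mol
Divide by the smallest (0.018185 mol): C 1.200, H 1.000
Multiplying each by 5 gives whole numbers: C 6.00, H 5.00

C6H5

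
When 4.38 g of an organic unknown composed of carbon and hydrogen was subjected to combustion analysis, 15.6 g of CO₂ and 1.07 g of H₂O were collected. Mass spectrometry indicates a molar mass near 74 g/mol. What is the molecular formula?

mol C = 15.6 g CO₂ ÷ 44.009 g/mol = 0.3545 mol
mol H = 2 × 1.07 g H₂O ÷ 18.015 g/mol = 0.1188 mol
Divide by the smallest (0.1188 mol): C 2.984, H 1.000
Empirical formula: C3H
Empirical-formula mass = 37.04 g/mol; 74 ÷ 37.04 ≈ 2, so the molecular formula is C6H2.

C6H2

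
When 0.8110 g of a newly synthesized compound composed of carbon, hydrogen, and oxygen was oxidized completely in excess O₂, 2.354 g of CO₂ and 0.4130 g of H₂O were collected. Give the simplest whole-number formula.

mol C = 2.354 g CO₂ ÷ 44.009 g/mol = 0.053489 mol
mol H = 2 × 0.4130 g H₂O ÷ 18.015 g/mol = 0.045851 mol
mass O = 0.8110 − (0.64246 + 0.046217) = 0.12233 g → mol O = 0.12233 ÷ 15.999 = 0.0076458 mol
Divide by the smallest (0.0076458 mol): C 6.996, H 5.997, O 1.000

C7H6O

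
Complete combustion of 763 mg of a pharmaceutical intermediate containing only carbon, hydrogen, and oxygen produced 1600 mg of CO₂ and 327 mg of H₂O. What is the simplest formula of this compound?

mol C = 1.60 g CO₂ ÷ 44.009 g/mol = 0.03636 mol
mol H = 2 × 0.327 g H₂O ÷ 18.015 g/mol = 0.03630 mol
mass O = 0.763 − (0.4367 + 0.03659) = 0.2897 g → mol O = 0.2897 ÷ 15.999 = 0.01811 mol
Divide by the smallest (0.01811 mol): C 2.008, H 2.005, O 1.000

C2H2O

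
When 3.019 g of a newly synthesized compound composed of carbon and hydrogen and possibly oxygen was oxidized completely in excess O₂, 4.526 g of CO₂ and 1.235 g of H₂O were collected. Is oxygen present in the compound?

mol C = 4.526 g CO₂ ÷ 44.009 g/mol = 0.10284 mol
mol H = 2 × 1.235 g H₂O ÷ 18.015 g/mol = 0.13711 mol
C and H account for only 1.3734 g of the 3.019 g sample; the remaining 1.6456 g must be oxygen.

yes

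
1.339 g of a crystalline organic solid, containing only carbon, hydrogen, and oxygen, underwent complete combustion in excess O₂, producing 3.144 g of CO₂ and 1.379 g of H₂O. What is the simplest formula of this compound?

mol C = 3.144 g CO₂ ÷ 44.009 g/mol = 0.071440 mol
mol H = 2 × 1.379 g H₂O ÷ 18.015 g/mol = 0.15309 mol
mass O = 1.339 − (0.85807 + 0.15432) = 0.32662 g → mol O = 0.32662 ÷ 15.999 = 0.020415 mol
Divide by the smallest (0.020415 mol): C 3.499, H 7.499, O 1.000
Multiplying each by 2 gives whole numbers: C 7.00, H 15.00, O 2.00

C7H15O2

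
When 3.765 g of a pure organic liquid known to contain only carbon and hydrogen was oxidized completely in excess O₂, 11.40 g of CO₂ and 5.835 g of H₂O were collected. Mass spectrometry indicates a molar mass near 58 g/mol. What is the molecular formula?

mol C = 11.40 g CO₂ ÷ 44.009 g/mol = 0.25904 mol
mol H = 2 × 5.835 g H₂O ÷ 18.015 g/mol = 0.64779 mol
Divide by the smallest (0.25904 mol): C 1.000, H 2.501
Multiplying each by 2 gives whole numbers: C 2.00, H 5.00
Empirical formula: C2H5
Empirical-formula mass = 29.06 g/mol; 58 ÷ 29.06 ≈ 2, so the molecular formula is C4H10.

C4H10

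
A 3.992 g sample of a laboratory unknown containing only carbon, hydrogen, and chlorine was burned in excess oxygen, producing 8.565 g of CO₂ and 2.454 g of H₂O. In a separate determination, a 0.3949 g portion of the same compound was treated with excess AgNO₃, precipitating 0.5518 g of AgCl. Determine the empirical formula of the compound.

C5H7Cl

mol C = 8.565 g CO₂ ÷ 44.009 g/mol = 0.19462 mol
mol H = 2 × 2.454 g H₂O ÷ 18.015 g/mol = 0.27244 mol
From the AgCl data: mol Cl per gram of compound = (0.5518 ÷ 143.318) ÷ 0.3949 = 0.0097498 mol/g, so in the 3.992 g combustion sample mol Cl = 0.038921 mol
Divide by the smallest (0.038921 mol): C 5.000, H 7.000, Cl 1.000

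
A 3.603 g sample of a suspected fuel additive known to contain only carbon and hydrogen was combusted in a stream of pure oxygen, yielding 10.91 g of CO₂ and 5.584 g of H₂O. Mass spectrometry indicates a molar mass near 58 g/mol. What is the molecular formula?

mol C = 10.91 g CO₂ ÷ 44.009 g/mol = 0.24790 mol
mol H = 2 × 5.584 g H₂O ÷ 18.015 g/mol = 0.61993 mol
Divide by the smallest (0.24790 mol): C 1.000, H 2.501
Multiplying each by 2 gives whole numbers: C 2.00, H 5.00
Empirical formula: C2H5
Empirical-formula mass = 29.06 g/mol; 58 ÷ 29.06 ≈ 2, so the molecular formula is C4H10.

C4H10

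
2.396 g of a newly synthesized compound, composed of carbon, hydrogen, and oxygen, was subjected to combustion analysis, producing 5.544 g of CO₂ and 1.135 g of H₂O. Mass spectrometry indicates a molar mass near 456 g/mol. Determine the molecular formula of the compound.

mol C = 5.544 g CO₂ ÷ 44.009 g/mol = 0.12597 mol
mol H = 2 × 1.135 g H₂O ÷ 18.015 g/mol = 0.12601 mol
mass O = 2.396 − (1.5131 + 0.12701) = 0.75591 g → mol O = 0.75591 ÷ 15.999 = 0.047247 mol
Divide by the smallest (0.047247 mol): C 2.666, H 2.667, O 1.000
Multiplying each by 3 gives whole numbers: C 8.00, H 8.00, O 3.00
Empirical formula: C8H8O3
Empirical-formula mass = 152.15 g/mol; 456 ÷ 152.15 ≈ 3, so the molecular formula is C24H24O9.

C24H24O9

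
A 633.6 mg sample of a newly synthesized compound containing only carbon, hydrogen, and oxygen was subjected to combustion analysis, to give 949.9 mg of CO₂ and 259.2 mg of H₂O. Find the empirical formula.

mol C = 0.9499 g CO₂ ÷ 44.009 g/mol = 0.021584 mol
mol H = 2 × 0.2592 g H₂O ÷ 18.015 g/mol = 0.028776 mol
mass O = 0.6336 − (0.25925 + 0.029006) = 0.34535 g → mol O = 0.34535 ÷ 15.999 = 0.021585 mol
Divide by the smallest (0.021584 mol): C 1.000, H 1.333, O 1.000
Multiplying each by 3 gives whole numbers: C 3.00, H 4.00, O 3.00

C3H4O3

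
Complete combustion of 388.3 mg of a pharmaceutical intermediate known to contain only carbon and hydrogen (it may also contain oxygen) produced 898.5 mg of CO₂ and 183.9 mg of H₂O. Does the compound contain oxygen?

yes

mol C = 0.8985 g CO₂ ÷ 44.009 g/mol = 0.020416 mol
mol H = 2 × 0.1839 g H₂O ÷ 18.015 g/mol = 0.020416 mol
C and H account for only 0.26580 g of the 0.3883 g sample; the remaining 0.12250 g must be oxygen.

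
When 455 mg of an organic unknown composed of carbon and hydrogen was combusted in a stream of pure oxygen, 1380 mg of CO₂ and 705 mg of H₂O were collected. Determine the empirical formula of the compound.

mol C = 1.38 g CO₂ ÷ 44.009 g/mol = 0.03136 mol
mol H = 2 × 0.705 g H₂O ÷ 18.015 g/mol = 0.07827 mol
Divide by the smallest (0.03136 mol): C 1.000, H 2.496
Multiplying each by 2 gives whole numbers: C 2.00, H 4.99

C2H5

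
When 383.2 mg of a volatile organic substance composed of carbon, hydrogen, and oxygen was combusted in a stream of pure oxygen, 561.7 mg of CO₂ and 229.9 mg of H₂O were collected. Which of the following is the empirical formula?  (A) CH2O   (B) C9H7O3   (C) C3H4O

(A) CH2O

mol C = 0.5617 g CO₂ ÷ 44.009 g/mol = 0.012763 mol
mol H = 2 × 0.2299 g H₂O ÷ 18.015 g/mol = 0.025523 mol
mass O = 0.3832 − (0.15330 + 0.025727) = 0.20417 g → mol O = 0.20417 ÷ 15.999 = 0.012762 mol
Divide by the smallest (0.012762 mol): C 1.000, H 2.000, O 1.000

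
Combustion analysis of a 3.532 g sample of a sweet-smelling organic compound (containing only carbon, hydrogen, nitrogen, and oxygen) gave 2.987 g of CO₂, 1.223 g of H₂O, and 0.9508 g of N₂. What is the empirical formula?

C2H4N2O3

mol C = 2.987 g CO₂ ÷ 44.009 g/mol = 0.067872 mol
mol H = 2 × 1.223 g H₂O ÷ 18.015 g/mol = 0.13578 mol
mol N = 2 × 0.9508 g N₂ ÷ 28.014 g/mol = 0.067880 mol
mass O = 3.532 − (0.81522 + 0.13686 + 0.95080) = 1.6291 g → mol O = 1.6291 ÷ 15.999 = 0.10183 mol
Divide by the smallest (0.067872 mol): C 1.000, H 2.000, N 1.000, O 1.500
Multiplying each by 2 gives whole numbers: C 2.00, H 4.00, N 2.00, O 3.00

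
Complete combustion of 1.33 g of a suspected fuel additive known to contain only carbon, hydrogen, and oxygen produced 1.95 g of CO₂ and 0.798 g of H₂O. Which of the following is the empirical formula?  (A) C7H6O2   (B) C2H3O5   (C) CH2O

(C) CH2O

mol C = 1.95 g CO₂ ÷ 44.009 g/mol = 0.04431 mol
mol H = 2 × 0.798 g H₂O ÷ 18.015 g/mol = 0.08859 mol
mass O = 1.33 − (0.5322 + 0.08930) = 0.7085 g → mol O = 0.7085 ÷ 15.999 = 0.04428 mol
Divide by the smallest (0.04428 mol): C 1.001, H 2.001, O 1.000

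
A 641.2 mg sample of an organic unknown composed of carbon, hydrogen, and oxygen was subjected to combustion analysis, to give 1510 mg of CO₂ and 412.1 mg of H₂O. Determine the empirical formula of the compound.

mol C = 1.510 g CO₂ ÷ 44.009 g/mol = 0.034311 mol
mol H = 2 × 0.4121 g H₂O ÷ 18.015 g/mol = 0.045751 mol
mass O = 0.6412 − (0.41211 + 0.046117) = 0.18297 g → mol O = 0.18297 ÷ 15.999 = 0.011436 mol
Divide by the smallest (0.011436 mol): C 3.000, H 4.000, O 1.000

C3H4O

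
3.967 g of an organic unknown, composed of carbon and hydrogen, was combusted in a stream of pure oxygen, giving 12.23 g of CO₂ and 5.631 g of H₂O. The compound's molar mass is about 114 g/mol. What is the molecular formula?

C8H18

mol C = 12.23 g CO₂ ÷ 44.009 g/mol = 0.27790 mol
mol H = 2 × 5.631 g H₂O ÷ 18.015 g/mol = 0.62515 mol
Divide by the smallest (0.27790 mol): C 1.000, H 2.250
Multiplying each by 4 gives whole numbers: C 4.00, H 9.00
Empirical formula: C4H9
Empirical-formula mass = 57.12 g/mol; 114 ÷ 57.12 ≈ 2, so the molecular formula is C8H18.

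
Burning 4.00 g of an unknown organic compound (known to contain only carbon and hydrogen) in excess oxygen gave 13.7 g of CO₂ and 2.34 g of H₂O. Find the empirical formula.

mol C = 13.7 g CO₂ ÷ 44.009 g/mol = 0.3113 mol
mol H = 2 × 2.34 g H₂O ÷ 18.015 g/mol = 0.2598 mol
Divide by the smallest (0.2598 mol): C 1.198, H 1.000
Multiplying each by 5 gives whole numbers: C 5.99, H 5.00

C6H5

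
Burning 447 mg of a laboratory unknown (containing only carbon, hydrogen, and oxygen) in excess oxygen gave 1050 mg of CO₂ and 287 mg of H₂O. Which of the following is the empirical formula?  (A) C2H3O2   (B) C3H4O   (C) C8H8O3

(B) C3H4O

mol C = 1.05 g CO₂ ÷ 44.009 g/mol = 0.02386 mol
mol H = 2 × 0.287 g H₂O ÷ 18.015 g/mol = 0.03186 mol
mass O = 0.447 − (0.2866 + 0.03212) = 0.1283 g → mol O = 0.1283 ÷ 15.999 = 0.008020 mol
Divide by the smallest (0.008020 mol): C 2.975, H 3.973, O 1.000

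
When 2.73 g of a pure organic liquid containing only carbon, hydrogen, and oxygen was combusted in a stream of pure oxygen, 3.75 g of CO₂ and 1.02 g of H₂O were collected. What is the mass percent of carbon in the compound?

37.5%

mol C = 3.75 g CO₂ ÷ 44.009 g/mol = 0.08521 mol
mol H = 2 × 1.02 g H₂O ÷ 18.015 g/mol = 0.1132 mol
mass O = 2.73 − (1.023 + 0.1141) = 1.592 g → mol O = 1.592 ÷ 15.999 = 0.09953 mol
mass % C = 1.023 g ÷ 2.73 g × 100%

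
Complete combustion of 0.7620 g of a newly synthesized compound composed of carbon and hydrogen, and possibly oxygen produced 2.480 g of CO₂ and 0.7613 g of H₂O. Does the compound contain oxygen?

mol C = 2.480 g CO₂ ÷ 44.009 g/mol = 0.056352 mol
mol H = 2 × 0.7613 g H₂O ÷ 18.015 g/mol = 0.084518 mol
C and H together account for 0.76204 g — essentially the entire 0.7620 g sample — so the compound contains no oxygen.

no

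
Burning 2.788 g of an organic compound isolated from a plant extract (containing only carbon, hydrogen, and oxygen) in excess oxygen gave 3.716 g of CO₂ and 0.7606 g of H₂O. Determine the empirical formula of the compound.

C4H4O5

mol C = 3.716 g CO₂ ÷ 44.009 g/mol = 0.084437 mol
mol H = 2 × 0.7606 g H₂O ÷ 18.015 g/mol = 0.084441 mol
mass O = 2.788 − (1.0142 + 0.085116) = 1.6887 g → mol O = 1.6887 ÷ 15.999 = 0.10555 mol
Divide by the smallest (0.084437 mol): C 1.000, H 1.000, O 1.250
Multiplying each by 4 gives whole numbers: C 4.00, H 4.00, O 5.00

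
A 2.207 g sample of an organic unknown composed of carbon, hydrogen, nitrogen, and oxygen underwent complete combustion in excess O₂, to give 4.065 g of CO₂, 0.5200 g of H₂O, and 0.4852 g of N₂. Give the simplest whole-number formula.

C8H5N3O3

mol C = 4.065 g CO₂ ÷ 44.009 g/mol = 0.092367 mol
mol H = 2 × 0.5200 g H₂O ÷ 18.015 g/mol = 0.057730 mol
mol N = 2 × 0.4852 g N₂ ÷ 28.014 g/mol = 0.034640 mol
mass O = 2.207 − (1.1094 + 0.058192 + 0.48520) = 0.55418 g → mol O = 0.55418 ÷ 15.999 = 0.034639 mol
Divide by the smallest (0.034639 mol): C 2.667, H 1.667, N 1.000, O 1.000
Multiplying each by 3 gives whole numbers: C 8.00, H 5.00, N 3.00, O 3.00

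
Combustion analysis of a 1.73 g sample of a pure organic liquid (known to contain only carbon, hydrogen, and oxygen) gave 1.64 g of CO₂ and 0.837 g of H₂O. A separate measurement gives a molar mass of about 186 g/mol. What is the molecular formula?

C4H10O8

mol C = 1.64 g CO₂ ÷ 44.009 g/mol = 0.03727 mol
mol H = 2 × 0.837 g H₂O ÷ 18.015 g/mol = 0.09292 mol
mass O = 1.73 − (0.4476 + 0.09367) = 1.189 g → mol O = 1.189 ÷ 15.999 = 0.07430 mol
Divide by the smallest (0.03727 mol): C 1.000, H 2.494, O 1.994
Multiplying each by 2 gives whole numbers: C 2.00, H 4.99, O 3.99
Empirical formula: C2H5O4
Empirical-formula mass = 93.06 g/mol; 186 ÷ 93.06 ≈ 2, so the molecular formula is C4H10O8.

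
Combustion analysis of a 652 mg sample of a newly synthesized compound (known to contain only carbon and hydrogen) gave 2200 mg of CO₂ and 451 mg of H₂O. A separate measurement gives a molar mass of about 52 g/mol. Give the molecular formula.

C4H4

mol C = 2.20 g CO₂ ÷ 44.009 g/mol = 0.04999 mol
mol H = 2 × 0.451 g H₂O ÷ 18.015 g/mol = 0.05007 mol
Divide by the smallest (0.04999 mol): C 1.000, H 1.002
Empirical formula: CH
Empirical-formula mass = 13.02 g/mol; 52 ÷ 13.02 ≈ 4, so the molecular formula is C4H4.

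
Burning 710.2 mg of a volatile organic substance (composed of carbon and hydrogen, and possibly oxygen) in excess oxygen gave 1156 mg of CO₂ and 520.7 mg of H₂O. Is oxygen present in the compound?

mol C = 1.156 g CO₂ ÷ 44.009 g/mol = 0.026267 mol
mol H = 2 × 0.5207 g H₂O ÷ 18.015 g/mol = 0.057807 mol
C and H account for only 0.37377 g of the 0.7102 g sample; the remaining 0.33643 g must be oxygen.

yes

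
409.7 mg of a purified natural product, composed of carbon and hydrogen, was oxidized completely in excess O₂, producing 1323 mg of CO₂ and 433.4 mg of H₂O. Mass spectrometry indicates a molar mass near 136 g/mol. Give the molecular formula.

mol C = 1.323 g CO₂ ÷ 44.009 g/mol = 0.030062 mol
mol H = 2 × 0.4334 g H₂O ÷ 18.015 g/mol = 0.048115 mol
Divide by the smallest (0.030062 mol): C 1.000, H 1.601
Multiplying each by 5 gives whole numbers: C 5.00, H 8.00
Empirical formula: C5H8
Empirical-formula mass = 68.12 g/mol; 136 ÷ 68.12 ≈ 2, so the molecular formula is C10H16.

C10H16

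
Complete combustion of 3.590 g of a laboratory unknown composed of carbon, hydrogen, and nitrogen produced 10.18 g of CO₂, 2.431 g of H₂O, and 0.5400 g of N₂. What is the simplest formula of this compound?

mol C = 10.18 g CO₂ ÷ 44.009 g/mol = 0.23132 mol
mol H = 2 × 2.431 g H₂O ÷ 18.015 g/mol = 0.26989 mol
mol N = 2 × 0.5400 g N₂ ÷ 28.014 g/mol = 0.038552 mol
Divide by the smallest (0.038552 mol): C 6.000, H 7.001, N 1.000

C6H7N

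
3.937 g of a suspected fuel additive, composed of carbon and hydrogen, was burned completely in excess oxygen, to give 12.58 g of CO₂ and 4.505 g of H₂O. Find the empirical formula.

C4H7

mol C = 12.58 g CO₂ ÷ 44.009 g/mol = 0.28585 mol
mol H = 2 × 4.505 g H₂O ÷ 18.015 g/mol = 0.50014 mol
Divide by the smallest (0.28585 mol): C 1.000, H 1.750
Multiplying each by 4 gives whole numbers: C 4.00, H 7.00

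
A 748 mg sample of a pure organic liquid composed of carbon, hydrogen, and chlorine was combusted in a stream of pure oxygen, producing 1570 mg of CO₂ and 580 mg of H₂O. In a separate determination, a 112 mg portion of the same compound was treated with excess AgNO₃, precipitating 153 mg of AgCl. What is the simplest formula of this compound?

C5H9Cl

mol C = 1.57 g CO₂ ÷ 44.009 g/mol = 0.03567 mol
mol H = 2 × 0.580 g H₂O ÷ 18.015 g/mol = 0.06439 mol
From the AgCl data: mol Cl per gram of compound = (0.153 ÷ 143.318) ÷ 0.112 = 0.009532 mol/g, so in the 0.748 g combustion sample mol Cl = 0.007130 mol
Divide by the smallest (0.007130 mol): C 5.004, H 9.031, Cl 1.000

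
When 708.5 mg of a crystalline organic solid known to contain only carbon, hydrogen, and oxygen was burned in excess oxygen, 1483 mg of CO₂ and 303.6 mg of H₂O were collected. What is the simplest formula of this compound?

C2H2O

mol C = 1.483 g CO₂ ÷ 44.009 g/mol = 0.033698 mol
mol H = 2 × 0.3036 g H₂O ÷ 18.015 g/mol = 0.033705 mol
mass O = 0.7085 − (0.40474 + 0.033975) = 0.26978 g → mol O = 0.26978 ÷ 15.999 = 0.016862 mol
Divide by the smallest (0.016862 mol): C 1.998, H 1.999, O 1.000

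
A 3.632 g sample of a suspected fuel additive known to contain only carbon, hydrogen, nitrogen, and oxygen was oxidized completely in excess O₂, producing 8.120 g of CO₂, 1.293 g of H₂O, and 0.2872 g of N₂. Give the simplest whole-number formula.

mol C = 8.120 g CO₂ ÷ 44.009 g/mol = 0.18451 mol
mol H = 2 × 1.293 g H₂O ÷ 18.015 g/mol = 0.14355 mol
mol N = 2 × 0.2872 g N₂ ÷ 28.014 g/mol = 0.020504 mol
mass O = 3.632 − (2.2161 + 0.14470 + 0.28720) = 0.98398 g → mol O = 0.98398 ÷ 15.999 = 0.061503 mol
Divide by the smallest (0.020504 mol): C 8.999, H 7.001, N 1.000, O 3.000

C9H7NO3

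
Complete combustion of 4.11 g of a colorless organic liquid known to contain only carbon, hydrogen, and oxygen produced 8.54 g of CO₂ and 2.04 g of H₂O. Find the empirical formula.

mol C = 8.54 g CO₂ ÷ 44.009 g/mol = 0.1941 mol
mol H = 2 × 2.04 g H₂O ÷ 18.015 g/mol = 0.2265 mol
mass O = 4.11 − (2.331 + 0.2283) = 1.551 g → mol O = 1.551 ÷ 15.999 = 0.09694 mol
Divide by the smallest (0.09694 mol): C 2.002, H 2.336, O 1.000
Multiplying each by 3 gives whole numbers: C 6.01, H 7.01, O 3.00

C6H7O3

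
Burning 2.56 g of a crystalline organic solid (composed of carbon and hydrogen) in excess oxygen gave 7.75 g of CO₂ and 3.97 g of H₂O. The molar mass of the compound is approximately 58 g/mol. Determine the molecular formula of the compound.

C4H10

mol C = 7.75 g CO₂ ÷ 44.009 g/mol = 0.1761 mol
mol H = 2 × 3.97 g H₂O ÷ 18.015 g/mol = 0.4407 mol
Divide by the smallest (0.1761 mol): C 1.000, H 2.503
Multiplying each by 2 gives whole numbers: C 2.00, H 5.01
Empirical formula: C2H5
Empirical-formula mass = 29.06 g/mol; 58 ÷ 29.06 ≈ 2, so the molecular formula is C4H10.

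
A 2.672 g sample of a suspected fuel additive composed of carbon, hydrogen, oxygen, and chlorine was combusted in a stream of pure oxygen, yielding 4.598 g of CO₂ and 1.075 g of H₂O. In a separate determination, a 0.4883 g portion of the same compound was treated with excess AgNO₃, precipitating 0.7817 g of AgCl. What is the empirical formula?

C7H8Cl2O

mol C = 4.598 g CO₂ ÷ 44.009 g/mol = 0.10448 mol
mol H = 2 × 1.075 g H₂O ÷ 18.015 g/mol = 0.11934 mol
From the AgCl data: mol Cl per gram of compound = (0.7817 ÷ 143.318) ÷ 0.4883 = 0.011170 mol/g, so in the 2.672 g combustion sample mol Cl = 0.029846 mol
mass O = 2.672 − (1.2549 + 0.12030 + 1.0580) = 0.23876 g → mol O = 0.23876 ÷ 15.999 = 0.014923 mol
Divide by the smallest (0.014923 mol): C 7.001, H 7.997, Cl 2.000, O 1.000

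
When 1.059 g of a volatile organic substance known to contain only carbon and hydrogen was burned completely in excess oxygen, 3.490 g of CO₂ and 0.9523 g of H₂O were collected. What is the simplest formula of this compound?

C3H4

mol C = 3.490 g CO₂ ÷ 44.009 g/mol = 0.079302 mol
mol H = 2 × 0.9523 g H₂O ÷ 18.015 g/mol = 0.10572 mol
Divide by the smallest (0.079302 mol): C 1.000, H 1.333
Multiplying each by 3 gives whole numbers: C 3.00, H 4.00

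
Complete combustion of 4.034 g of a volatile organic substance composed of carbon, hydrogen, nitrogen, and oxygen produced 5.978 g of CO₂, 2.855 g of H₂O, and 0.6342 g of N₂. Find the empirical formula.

mol C = 5.978 g CO₂ ÷ 44.009 g/mol = 0.13584 mol
mol H = 2 × 2.855 g H₂O ÷ 18.015 g/mol = 0.31696 mol
mol N = 2 × 0.6342 g N₂ ÷ 28.014 g/mol = 0.045277 mol
mass O = 4.034 − (1.6315 + 0.31949 + 0.63420) = 1.4488 g → mol O = 1.4488 ÷ 15.999 = 0.090555 mol
Divide by the smallest (0.045277 mol): C 3.000, H 7.000, N 1.000, O 2.000

C3H7NO2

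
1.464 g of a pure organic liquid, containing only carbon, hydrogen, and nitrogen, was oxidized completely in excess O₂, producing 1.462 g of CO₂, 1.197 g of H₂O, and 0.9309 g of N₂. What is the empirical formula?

mol C = 1.462 g CO₂ ÷ 44.009 g/mol = 0.033220 mol
mol H = 2 × 1.197 g H₂O ÷ 18.015 g/mol = 0.13289 mol
mol N = 2 × 0.9309 g N₂ ÷ 28.014 g/mol = 0.066460 mol
Divide by the smallest (0.033220 mol): C 1.000, H 4.000, N 2.001

CH4N2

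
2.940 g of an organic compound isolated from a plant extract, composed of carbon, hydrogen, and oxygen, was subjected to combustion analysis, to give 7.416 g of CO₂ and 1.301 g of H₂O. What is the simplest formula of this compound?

C7H6O2

mol C = 7.416 g CO₂ ÷ 44.009 g/mol = 0.16851 mol
mol H = 2 × 1.301 g H₂O ÷ 18.015 g/mol = 0.14444 mol
mass O = 2.940 − (2.0240 + 0.14559) = 0.77042 g → mol O = 0.77042 ÷ 15.999 = 0.048155 mol
Divide by the smallest (0.048155 mol): C 3.499, H 2.999, O 1.000
Multiplying each by 2 gives whole numbers: C 7.00, H 6.00, O 2.00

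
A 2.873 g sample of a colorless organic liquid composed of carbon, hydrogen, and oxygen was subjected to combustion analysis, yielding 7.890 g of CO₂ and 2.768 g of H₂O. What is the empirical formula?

C7H12O

mol C = 7.890 g CO₂ ÷ 44.009 g/mol = 0.17928 mol
mol H = 2 × 2.768 g H₂O ÷ 18.015 g/mol = 0.30730 mol
mass O = 2.873 − (2.1534 + 0.30976) = 0.40989 g → mol O = 0.40989 ÷ 15.999 = 0.025620 mol
Divide by the smallest (0.025620 mol): C 6.998, H 11.995, O 1.000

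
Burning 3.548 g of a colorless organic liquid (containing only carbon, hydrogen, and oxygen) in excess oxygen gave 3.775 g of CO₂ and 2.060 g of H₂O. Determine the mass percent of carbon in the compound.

mol C = 3.775 g CO₂ ÷ 44.009 g/mol = 0.085778 mol
mol H = 2 × 2.060 g H₂O ÷ 18.015 g/mol = 0.22870 mol
mass O = 3.548 − (1.0303 + 0.23053) = 2.2872 g → mol O = 2.2872 ÷ 15.999 = 0.14296 mol
mass % C = 1.0303 g ÷ 3.548 g × 100%

29.04%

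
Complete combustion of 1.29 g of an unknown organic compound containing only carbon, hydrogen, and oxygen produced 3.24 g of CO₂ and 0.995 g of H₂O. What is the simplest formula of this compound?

mol C = 3.24 g CO₂ ÷ 44.009 g/mol = 0.07362 mol
mol H = 2 × 0.995 g H₂O ÷ 18.015 g/mol = 0.1105 mol
mass O = 1.29 − (0.8843 + 0.1113) = 0.2944 g → mol O = 0.2944 ÷ 15.999 = 0.01840 mol
Divide by the smallest (0.01840 mol): C 4.001, H 6.003, O 1.000

C4H6O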